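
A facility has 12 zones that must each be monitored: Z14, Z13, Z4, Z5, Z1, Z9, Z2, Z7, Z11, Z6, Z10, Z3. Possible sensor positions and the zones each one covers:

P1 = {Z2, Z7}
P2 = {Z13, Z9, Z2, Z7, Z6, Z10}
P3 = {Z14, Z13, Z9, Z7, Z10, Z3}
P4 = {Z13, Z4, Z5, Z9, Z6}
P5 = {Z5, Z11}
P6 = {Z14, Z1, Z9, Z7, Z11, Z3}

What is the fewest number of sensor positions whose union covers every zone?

P2, P4, P6 together cover {Z14, Z13, Z4, Z5, Z1, Z9, Z2, Z7, Z11, Z6, Z10, Z3} — every zone.
No 2 of the 6 sensor positions cover everything (all 15 pairs fall short), so 3 is minimum.

3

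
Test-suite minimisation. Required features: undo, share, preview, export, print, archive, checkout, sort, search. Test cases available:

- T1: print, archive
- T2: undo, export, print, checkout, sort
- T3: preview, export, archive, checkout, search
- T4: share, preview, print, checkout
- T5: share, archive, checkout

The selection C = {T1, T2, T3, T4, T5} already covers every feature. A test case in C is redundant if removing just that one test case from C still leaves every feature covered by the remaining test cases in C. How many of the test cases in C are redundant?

Drop T1: the rest still cover every feature — redundant.
Drop T2: undo, sort uncovered — not redundant.
Drop T3: search uncovered — not redundant.
Drop T4: the rest still cover every feature — redundant.
Drop T5: the rest still cover every feature — redundant.
3 redundant: T1, T4, T5.

3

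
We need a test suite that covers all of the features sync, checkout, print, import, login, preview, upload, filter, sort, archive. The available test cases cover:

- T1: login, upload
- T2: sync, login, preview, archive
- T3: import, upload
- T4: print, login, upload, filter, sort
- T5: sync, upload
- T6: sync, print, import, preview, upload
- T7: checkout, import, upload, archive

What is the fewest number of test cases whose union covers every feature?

T2, T4, T7 together cover {sync, checkout, print, import, login, preview, upload, filter, sort, archive} — every feature.
No 2 of the 7 test cases cover everything (all 21 pairs fall short), so 3 is minimum.

3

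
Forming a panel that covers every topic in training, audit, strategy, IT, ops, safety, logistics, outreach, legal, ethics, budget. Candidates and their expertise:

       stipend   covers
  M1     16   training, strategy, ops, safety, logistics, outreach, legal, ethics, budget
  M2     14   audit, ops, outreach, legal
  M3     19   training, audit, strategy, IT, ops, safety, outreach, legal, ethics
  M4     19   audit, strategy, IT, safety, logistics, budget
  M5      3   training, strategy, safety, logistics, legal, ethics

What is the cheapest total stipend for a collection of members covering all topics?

35

M1, M3 cover every topic at stipend 16 + 19 = 35.
Any cover uses at least 2 members; among all covering selections none totals below 35.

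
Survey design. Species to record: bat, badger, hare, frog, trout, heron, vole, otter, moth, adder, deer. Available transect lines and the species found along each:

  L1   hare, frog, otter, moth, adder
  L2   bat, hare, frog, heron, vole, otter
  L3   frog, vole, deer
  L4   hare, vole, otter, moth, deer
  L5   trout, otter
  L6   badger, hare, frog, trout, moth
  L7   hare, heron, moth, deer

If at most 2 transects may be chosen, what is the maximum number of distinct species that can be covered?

9

Choosing L2, L6 covers {bat, badger, hare, frog, trout, heron, vole, otter, moth} — 9 species.
No choice of 2 transects does better; here adder, deer are left uncovered.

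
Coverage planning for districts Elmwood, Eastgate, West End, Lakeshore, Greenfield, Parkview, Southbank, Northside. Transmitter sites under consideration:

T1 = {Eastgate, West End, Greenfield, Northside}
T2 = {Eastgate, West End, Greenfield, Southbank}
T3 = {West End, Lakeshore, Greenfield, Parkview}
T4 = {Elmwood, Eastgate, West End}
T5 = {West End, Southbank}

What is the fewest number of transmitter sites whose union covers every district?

4

T1, T2, T3, T4 together cover {Elmwood, Eastgate, West End, Lakeshore, Greenfield, Parkview, Southbank, Northside} — every district.
No 3 of the 5 transmitter sites cover everything (all 10 triples fall short), so 4 is minimum.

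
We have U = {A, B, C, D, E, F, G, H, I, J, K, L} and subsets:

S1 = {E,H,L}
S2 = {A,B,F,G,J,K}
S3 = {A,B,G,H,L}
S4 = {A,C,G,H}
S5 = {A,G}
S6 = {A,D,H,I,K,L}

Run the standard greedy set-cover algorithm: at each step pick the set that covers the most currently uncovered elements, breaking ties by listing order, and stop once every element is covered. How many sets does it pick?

4

Pick 1: S2 covers 6 new elements (A, B, F, G, J, K).
Pick 2: S6 covers 4 new elements (D, H, I, L).
Pick 3: S1 covers 1 new elements (E).
Pick 4: S4 covers 1 new elements (C).
Greedy uses 4 sets.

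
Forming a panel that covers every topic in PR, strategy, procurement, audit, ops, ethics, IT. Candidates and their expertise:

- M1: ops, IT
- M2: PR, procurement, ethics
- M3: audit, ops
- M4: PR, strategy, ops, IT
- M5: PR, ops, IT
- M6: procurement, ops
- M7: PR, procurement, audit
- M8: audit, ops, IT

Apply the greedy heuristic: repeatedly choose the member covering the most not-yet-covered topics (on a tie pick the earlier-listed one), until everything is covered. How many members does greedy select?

3

Pick 1: M4 covers 4 new topics (PR, strategy, ops, IT).
Pick 2: M2 covers 2 new topics (procurement, ethics).
Pick 3: M3 covers 1 new topics (audit).
Greedy uses 3 members.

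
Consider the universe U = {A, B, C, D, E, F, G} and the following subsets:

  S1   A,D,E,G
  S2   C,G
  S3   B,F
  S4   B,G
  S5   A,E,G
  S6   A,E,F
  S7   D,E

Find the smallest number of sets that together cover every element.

3

S1, S2, S3 together cover {A, B, C, D, E, F, G} — every element.
No 2 of the 7 sets cover everything (all 21 pairs fall short), so 3 is minimum.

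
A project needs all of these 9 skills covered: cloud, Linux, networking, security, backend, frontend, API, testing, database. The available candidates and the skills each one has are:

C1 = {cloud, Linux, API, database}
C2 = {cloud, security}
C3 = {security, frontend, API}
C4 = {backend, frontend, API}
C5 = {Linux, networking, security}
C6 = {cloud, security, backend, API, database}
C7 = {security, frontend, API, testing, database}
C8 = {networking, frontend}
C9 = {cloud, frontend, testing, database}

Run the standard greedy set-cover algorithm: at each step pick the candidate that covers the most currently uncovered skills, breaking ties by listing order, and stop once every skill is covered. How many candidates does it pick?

3

Pick 1: C6 covers 5 new skills (cloud, security, backend, API, database).
Pick 2: C5 covers 2 new skills (Linux, networking).
Pick 3: C7 covers 2 new skills (frontend, testing).
Greedy uses 3 candidates.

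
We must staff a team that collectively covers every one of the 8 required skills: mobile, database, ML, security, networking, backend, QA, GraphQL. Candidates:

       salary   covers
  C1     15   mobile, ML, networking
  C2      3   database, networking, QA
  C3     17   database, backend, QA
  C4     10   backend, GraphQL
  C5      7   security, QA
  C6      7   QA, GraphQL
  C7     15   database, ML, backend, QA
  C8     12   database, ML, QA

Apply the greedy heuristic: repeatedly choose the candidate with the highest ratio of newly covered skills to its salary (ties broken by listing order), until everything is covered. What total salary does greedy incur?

Pick 1: C2 adds 3 new (database, networking, QA) at salary 3 (ratio 3/3).
Pick 2: C4 adds 2 new (backend, GraphQL) at salary 10 (ratio 2/10).
Pick 3: C5 adds 1 new (security) at salary 7 (ratio 1/7).
Pick 4: C1 adds 2 new (mobile, ML) at salary 15 (ratio 2/15).
Greedy total salary: 3 + 10 + 7 + 15 = 35.

35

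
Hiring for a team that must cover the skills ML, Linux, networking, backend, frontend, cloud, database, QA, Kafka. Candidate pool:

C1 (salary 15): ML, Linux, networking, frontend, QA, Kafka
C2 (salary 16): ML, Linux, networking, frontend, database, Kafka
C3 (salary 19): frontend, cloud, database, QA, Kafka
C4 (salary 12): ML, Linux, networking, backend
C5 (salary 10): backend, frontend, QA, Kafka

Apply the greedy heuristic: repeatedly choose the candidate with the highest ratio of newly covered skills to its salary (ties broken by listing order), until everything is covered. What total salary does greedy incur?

Pick 1: C1 adds 6 new (ML, Linux, networking, frontend, QA, Kafka) at salary 15 (ratio 6/15).
Pick 2: C3 adds 2 new (cloud, database) at salary 19 (ratio 2/19).
Pick 3: C5 adds 1 new (backend) at salary 10 (ratio 1/10).
Greedy total salary: 15 + 19 + 10 = 44. (The true optimum is 31, so greedy overshoots here.)

44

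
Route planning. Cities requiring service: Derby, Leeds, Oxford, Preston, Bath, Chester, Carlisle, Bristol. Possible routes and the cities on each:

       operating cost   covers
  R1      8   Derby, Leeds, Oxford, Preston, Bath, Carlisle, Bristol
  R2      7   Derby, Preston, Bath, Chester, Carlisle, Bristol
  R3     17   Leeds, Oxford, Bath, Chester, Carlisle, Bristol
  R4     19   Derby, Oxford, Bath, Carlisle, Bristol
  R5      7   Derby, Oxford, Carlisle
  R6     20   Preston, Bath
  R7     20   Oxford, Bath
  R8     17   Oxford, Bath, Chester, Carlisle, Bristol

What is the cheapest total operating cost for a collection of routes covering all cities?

15

R1, R2 cover every city at operating cost 8 + 7 = 15.
Any cover uses at least 2 routes; among all covering selections none totals below 15.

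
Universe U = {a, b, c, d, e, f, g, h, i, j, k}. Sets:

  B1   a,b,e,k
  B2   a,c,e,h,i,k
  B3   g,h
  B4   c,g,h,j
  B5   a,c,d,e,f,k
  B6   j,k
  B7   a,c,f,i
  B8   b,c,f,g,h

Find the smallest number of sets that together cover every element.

B1, B2, B4, B5 together cover {a, b, c, d, e, f, g, h, i, j, k} — every element.
No 3 of the 8 sets cover everything (all 56 triples fall short), so 4 is minimum.

4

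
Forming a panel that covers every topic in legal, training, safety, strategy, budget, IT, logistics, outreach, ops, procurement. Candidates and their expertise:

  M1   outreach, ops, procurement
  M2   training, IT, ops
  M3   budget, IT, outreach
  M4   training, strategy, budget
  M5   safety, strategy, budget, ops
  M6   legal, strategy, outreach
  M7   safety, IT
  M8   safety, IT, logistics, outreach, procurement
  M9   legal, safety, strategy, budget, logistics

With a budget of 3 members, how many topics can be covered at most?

10

Choosing M1, M2, M9 covers {legal, training, safety, strategy, budget, IT, logistics, outreach, ops, procurement} — 10 topics.
That is all 10 topics.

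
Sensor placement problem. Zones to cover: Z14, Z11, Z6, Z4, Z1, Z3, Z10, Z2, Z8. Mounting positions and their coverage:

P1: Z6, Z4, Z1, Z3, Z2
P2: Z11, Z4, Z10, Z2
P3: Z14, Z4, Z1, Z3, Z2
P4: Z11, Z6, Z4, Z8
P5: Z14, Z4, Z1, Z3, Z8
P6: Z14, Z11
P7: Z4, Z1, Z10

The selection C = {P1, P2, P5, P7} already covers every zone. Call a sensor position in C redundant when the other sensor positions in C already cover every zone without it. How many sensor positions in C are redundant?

1

Drop P1: Z6 uncovered — not redundant.
Drop P2: Z11 uncovered — not redundant.
Drop P5: Z14, Z8 uncovered — not redundant.
Drop P7: the rest still cover every zone — redundant.
1 redundant: P7.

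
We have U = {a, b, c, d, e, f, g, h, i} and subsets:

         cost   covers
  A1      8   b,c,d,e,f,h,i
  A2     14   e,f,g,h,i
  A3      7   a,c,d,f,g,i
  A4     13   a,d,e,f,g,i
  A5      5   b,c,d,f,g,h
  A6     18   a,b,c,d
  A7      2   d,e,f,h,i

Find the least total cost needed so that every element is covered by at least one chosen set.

A3, A5, A7 cover every element at cost 7 + 5 + 2 = 14.
Any cover uses at least 2 sets; among all covering selections none totals below 14.

14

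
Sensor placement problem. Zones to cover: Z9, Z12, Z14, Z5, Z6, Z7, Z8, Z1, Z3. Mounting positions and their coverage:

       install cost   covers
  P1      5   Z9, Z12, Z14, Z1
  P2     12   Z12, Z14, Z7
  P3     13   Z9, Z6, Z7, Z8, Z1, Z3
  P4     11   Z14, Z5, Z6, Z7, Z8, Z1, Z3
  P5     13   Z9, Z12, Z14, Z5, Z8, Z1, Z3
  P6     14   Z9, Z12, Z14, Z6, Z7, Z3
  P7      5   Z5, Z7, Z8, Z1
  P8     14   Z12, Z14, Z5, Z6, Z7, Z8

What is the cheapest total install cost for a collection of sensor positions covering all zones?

16

P1, P4 cover every zone at install cost 5 + 11 = 16.
Any cover uses at least 2 sensor positions; among all covering selections none totals below 16.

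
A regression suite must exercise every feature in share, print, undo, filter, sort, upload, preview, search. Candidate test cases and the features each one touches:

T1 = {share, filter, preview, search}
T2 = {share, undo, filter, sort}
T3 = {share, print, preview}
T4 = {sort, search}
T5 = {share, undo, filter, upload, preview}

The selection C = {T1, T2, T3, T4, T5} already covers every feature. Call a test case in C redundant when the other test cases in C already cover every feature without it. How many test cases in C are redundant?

3

Drop T1: the rest still cover every feature — redundant.
Drop T2: the rest still cover every feature — redundant.
Drop T3: print uncovered — not redundant.
Drop T4: the rest still cover every feature — redundant.
Drop T5: upload uncovered — not redundant.
3 redundant: T1, T2, T4.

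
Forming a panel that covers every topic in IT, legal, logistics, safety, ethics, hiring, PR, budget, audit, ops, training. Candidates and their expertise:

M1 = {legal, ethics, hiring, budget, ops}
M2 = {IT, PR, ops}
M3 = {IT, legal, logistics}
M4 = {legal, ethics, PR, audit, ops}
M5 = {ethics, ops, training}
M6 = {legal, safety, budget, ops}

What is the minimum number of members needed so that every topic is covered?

5

M1, M3, M4, M5, M6 together cover {IT, legal, logistics, safety, ethics, hiring, PR, budget, audit, ops, training} — every topic.
No 4 of the 6 members cover everything (all 15 size-4 selections fall short), so 5 is minimum.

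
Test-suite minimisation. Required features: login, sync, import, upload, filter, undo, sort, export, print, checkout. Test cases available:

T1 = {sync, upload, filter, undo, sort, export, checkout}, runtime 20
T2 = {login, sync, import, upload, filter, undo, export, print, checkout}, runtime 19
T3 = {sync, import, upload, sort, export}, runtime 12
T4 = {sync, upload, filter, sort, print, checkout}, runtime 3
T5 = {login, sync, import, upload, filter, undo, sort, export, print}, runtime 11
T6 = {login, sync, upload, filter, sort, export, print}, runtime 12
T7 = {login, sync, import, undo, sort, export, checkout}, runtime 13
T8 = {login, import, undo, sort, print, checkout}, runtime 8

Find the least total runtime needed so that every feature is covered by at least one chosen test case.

T4, T5 cover every feature at runtime 3 + 11 = 14.
Any cover uses at least 2 test cases; among all covering selections none totals below 14.

14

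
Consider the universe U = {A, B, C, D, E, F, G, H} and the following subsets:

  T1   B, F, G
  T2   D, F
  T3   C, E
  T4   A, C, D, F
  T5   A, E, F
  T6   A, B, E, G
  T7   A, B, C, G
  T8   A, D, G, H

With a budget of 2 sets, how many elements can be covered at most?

7

Choosing T4, T6 covers {A, B, C, D, E, F, G} — 7 elements.
No choice of 2 sets does better; here H is left uncovered.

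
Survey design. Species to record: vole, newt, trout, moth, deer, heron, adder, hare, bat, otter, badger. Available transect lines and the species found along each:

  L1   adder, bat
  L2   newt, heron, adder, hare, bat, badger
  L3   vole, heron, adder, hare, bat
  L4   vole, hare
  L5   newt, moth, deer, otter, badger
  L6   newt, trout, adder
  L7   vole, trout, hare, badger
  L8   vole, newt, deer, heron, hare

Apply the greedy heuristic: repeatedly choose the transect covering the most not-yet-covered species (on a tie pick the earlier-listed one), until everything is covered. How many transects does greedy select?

Pick 1: L2 covers 6 new species (newt, heron, adder, hare, bat, badger).
Pick 2: L5 covers 3 new species (moth, deer, otter).
Pick 3: L7 covers 2 new species (vole, trout).
Greedy uses 3 transects.

3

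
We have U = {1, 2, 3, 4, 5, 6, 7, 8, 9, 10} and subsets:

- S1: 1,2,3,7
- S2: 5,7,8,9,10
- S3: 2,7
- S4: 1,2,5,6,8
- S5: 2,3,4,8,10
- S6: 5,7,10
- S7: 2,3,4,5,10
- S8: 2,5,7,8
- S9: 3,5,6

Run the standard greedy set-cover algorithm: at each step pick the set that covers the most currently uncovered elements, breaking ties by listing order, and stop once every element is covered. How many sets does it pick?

Pick 1: S2 covers 5 new elements (5, 7, 8, 9, 10).
Pick 2: S1 covers 3 new elements (1, 2, 3).
Pick 3: S4 covers 1 new elements (6).
Pick 4: S5 covers 1 new elements (4).
Greedy uses 4 sets. (The true minimum is 3.)

4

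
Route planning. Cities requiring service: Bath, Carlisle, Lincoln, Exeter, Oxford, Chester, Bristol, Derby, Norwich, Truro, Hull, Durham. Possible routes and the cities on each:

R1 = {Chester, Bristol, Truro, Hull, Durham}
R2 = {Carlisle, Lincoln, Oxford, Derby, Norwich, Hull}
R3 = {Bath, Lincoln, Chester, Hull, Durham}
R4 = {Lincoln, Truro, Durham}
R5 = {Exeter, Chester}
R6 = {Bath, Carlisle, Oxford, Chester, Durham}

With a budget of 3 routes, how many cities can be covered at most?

11

Choosing R1, R2, R3 covers {Bath, Carlisle, Lincoln, Oxford, Chester, Bristol, Derby, Norwich, Truro, Hull, Durham} — 11 cities.
No choice of 3 routes does better; here Exeter is left uncovered.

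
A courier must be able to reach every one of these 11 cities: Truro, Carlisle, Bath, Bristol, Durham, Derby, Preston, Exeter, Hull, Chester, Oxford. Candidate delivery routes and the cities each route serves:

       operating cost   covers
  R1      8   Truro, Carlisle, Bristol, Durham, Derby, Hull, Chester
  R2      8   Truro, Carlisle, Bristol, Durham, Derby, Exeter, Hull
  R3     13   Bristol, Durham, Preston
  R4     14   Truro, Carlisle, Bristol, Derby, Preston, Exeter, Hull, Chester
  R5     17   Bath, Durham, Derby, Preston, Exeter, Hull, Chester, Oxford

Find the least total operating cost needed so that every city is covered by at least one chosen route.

25

R1, R5 cover every city at operating cost 8 + 17 = 25.
Any cover uses at least 2 routes; among all covering selections none totals below 25.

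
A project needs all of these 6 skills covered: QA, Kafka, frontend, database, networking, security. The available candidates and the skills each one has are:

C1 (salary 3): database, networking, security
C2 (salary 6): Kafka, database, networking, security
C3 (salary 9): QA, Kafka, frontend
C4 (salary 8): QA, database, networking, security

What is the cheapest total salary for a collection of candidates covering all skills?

C1, C3 cover every skill at salary 3 + 9 = 12.
Any cover uses at least 2 candidates; among all covering selections none totals below 12.

12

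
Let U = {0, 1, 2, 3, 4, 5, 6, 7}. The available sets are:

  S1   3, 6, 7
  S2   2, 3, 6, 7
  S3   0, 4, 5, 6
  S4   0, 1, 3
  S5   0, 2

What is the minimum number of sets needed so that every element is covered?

3

S2, S3, S4 together cover {0, 1, 2, 3, 4, 5, 6, 7} — every element.
No 2 of the 5 sets cover everything (all 10 pairs fall short), so 3 is minimum.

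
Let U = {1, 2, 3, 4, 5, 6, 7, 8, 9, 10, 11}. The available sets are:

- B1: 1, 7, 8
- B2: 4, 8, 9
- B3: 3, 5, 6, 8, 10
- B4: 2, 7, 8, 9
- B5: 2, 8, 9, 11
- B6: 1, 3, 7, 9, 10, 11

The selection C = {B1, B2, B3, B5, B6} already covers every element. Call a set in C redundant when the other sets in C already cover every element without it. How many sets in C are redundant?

Drop B1: the rest still cover every element — redundant.
Drop B2: 4 uncovered — not redundant.
Drop B3: 5, 6 uncovered — not redundant.
Drop B5: 2 uncovered — not redundant.
Drop B6: the rest still cover every element — redundant.
2 redundant: B1, B6.

2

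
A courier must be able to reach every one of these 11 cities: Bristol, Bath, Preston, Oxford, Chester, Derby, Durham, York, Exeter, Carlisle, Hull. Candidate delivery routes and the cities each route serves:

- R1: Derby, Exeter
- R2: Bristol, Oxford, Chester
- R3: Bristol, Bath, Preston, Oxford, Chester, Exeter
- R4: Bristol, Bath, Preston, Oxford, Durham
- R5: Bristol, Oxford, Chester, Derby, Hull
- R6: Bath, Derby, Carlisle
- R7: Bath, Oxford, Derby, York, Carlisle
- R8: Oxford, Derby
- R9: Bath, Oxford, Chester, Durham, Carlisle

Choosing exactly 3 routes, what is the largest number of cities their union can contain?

10

Choosing R3, R4, R7 covers {Bristol, Bath, Preston, Oxford, Chester, Derby, Durham, York, Exeter, Carlisle} — 10 cities.
No choice of 3 routes does better; here Hull is left uncovered.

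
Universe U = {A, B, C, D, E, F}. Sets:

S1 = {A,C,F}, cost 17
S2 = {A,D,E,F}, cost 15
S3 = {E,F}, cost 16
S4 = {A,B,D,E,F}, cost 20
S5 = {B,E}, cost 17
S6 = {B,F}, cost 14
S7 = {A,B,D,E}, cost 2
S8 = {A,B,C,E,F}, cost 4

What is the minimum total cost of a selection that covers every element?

6

S7, S8 cover every element at cost 2 + 4 = 6.
Any cover uses at least 2 sets; among all covering selections none totals below 6.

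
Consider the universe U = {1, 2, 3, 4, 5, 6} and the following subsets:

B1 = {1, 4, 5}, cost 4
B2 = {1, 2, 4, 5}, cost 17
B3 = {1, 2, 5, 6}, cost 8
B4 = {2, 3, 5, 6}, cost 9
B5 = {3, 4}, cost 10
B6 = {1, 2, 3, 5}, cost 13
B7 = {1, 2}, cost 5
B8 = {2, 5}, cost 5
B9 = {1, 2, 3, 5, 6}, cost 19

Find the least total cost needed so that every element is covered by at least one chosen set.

B1, B4 cover every element at cost 4 + 9 = 13.
Any cover uses at least 2 sets; among all covering selections none totals below 13.

13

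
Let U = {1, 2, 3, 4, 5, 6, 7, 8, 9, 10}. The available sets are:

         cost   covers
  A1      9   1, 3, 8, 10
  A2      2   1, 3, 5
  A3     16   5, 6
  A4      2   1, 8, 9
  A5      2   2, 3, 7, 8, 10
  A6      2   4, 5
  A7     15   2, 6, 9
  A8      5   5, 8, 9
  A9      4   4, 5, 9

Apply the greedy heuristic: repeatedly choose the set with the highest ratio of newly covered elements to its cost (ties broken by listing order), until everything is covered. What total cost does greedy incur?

Pick 1: A5 adds 5 new (2, 3, 7, 8, 10) at cost 2 (ratio 5/2).
Pick 2: A2 adds 2 new (1, 5) at cost 2 (ratio 2/2).
Pick 3: A4 adds 1 new (9) at cost 2 (ratio 1/2).
Pick 4: A6 adds 1 new (4) at cost 2 (ratio 1/2).
Pick 5: A7 adds 1 new (6) at cost 15 (ratio 1/15).
Greedy total cost: 2 + 2 + 2 + 2 + 15 = 23. (The true optimum is 21, so greedy overshoots here.)

23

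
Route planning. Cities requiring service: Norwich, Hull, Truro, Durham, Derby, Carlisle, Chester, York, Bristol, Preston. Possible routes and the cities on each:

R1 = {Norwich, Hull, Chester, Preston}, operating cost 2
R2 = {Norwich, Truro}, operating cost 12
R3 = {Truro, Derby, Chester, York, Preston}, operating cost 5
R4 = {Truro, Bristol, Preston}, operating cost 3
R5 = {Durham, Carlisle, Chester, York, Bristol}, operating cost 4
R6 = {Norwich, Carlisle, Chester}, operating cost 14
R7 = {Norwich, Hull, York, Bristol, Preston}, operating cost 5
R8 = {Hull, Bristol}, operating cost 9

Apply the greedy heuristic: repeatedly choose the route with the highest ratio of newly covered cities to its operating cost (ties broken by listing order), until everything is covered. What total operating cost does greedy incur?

11

Pick 1: R1 adds 4 new (Norwich, Hull, Chester, Preston) at operating cost 2 (ratio 4/2).
Pick 2: R5 adds 4 new (Durham, Carlisle, York, Bristol) at operating cost 4 (ratio 4/4).
Pick 3: R3 adds 2 new (Truro, Derby) at operating cost 5 (ratio 2/5).
Greedy total operating cost: 2 + 4 + 5 = 11.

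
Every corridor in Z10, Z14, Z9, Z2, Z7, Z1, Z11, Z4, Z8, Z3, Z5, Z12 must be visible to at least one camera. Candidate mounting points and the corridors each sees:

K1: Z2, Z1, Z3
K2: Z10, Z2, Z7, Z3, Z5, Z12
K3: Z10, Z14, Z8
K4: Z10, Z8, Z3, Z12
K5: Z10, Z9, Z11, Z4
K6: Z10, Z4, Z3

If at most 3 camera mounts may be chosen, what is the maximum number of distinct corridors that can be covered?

Choosing K2, K3, K5 covers {Z10, Z14, Z9, Z2, Z7, Z11, Z4, Z8, Z3, Z5, Z12} — 11 corridors.
No choice of 3 camera mounts does better; here Z1 is left uncovered.

11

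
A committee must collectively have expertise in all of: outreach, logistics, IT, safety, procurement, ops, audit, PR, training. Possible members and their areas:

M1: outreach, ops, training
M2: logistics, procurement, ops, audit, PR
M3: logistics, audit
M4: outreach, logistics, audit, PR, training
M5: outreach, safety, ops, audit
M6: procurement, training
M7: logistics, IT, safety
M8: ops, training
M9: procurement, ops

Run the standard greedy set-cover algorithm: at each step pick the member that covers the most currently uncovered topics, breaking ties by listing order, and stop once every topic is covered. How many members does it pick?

3

Pick 1: M2 covers 5 new topics (logistics, procurement, ops, audit, PR).
Pick 2: M1 covers 2 new topics (outreach, training).
Pick 3: M7 covers 2 new topics (IT, safety).
Greedy uses 3 members.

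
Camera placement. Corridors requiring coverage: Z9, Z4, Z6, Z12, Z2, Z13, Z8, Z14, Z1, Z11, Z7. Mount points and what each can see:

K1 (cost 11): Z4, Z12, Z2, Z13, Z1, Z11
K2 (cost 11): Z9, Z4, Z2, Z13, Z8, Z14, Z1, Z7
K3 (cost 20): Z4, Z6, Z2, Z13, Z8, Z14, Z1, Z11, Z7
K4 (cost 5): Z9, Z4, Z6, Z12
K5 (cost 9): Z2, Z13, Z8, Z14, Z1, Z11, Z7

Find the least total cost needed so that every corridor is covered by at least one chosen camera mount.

K4, K5 cover every corridor at cost 5 + 9 = 14.
Any cover uses at least 2 camera mounts; among all covering selections none totals below 14.

14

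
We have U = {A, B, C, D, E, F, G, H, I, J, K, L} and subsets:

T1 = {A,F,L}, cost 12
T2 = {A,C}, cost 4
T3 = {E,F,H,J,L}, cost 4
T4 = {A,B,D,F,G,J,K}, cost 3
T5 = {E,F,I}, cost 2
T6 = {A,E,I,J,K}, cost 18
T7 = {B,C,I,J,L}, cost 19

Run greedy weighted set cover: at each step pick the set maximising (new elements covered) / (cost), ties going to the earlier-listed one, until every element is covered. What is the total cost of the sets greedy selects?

Pick 1: T4 adds 7 new (A, B, D, F, G, J, K) at cost 3 (ratio 7/3).
Pick 2: T5 adds 2 new (E, I) at cost 2 (ratio 2/2).
Pick 3: T3 adds 2 new (H, L) at cost 4 (ratio 2/4).
Pick 4: T2 adds 1 new (C) at cost 4 (ratio 1/4).
Greedy total cost: 3 + 2 + 4 + 4 = 13.

13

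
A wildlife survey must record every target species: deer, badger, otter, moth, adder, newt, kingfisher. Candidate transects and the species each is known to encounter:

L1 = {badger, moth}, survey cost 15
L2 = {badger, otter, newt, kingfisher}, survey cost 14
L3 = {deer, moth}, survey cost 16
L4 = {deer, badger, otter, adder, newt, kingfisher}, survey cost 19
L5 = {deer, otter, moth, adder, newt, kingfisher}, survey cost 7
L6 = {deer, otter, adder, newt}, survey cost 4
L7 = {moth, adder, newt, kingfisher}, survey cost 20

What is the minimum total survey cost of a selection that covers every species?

21

L2, L5 cover every species at survey cost 14 + 7 = 21.
Any cover uses at least 2 transects; among all covering selections none totals below 21.
Greedy by coverage-per-survey cost would pick L6, L5, L2 for 25 — worse than the optimum 21.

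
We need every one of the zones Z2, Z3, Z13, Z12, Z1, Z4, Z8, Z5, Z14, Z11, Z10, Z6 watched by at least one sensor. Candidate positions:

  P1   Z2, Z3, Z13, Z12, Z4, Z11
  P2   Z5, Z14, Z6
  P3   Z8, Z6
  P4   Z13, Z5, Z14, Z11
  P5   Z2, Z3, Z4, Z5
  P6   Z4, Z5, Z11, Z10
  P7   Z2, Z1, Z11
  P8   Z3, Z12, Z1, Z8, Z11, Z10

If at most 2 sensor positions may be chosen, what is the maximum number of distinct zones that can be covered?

9

Choosing P1, P2 covers {Z2, Z3, Z13, Z12, Z4, Z5, Z14, Z11, Z6} — 9 zones.
No choice of 2 sensor positions does better; here Z1, Z8, Z10 are left uncovered.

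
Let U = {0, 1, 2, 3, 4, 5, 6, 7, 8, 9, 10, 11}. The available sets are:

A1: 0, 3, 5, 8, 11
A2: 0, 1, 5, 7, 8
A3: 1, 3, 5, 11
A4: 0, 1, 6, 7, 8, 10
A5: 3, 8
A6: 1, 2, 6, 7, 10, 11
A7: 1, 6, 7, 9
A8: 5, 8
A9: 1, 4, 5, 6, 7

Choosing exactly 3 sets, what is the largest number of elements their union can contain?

Choosing A1, A6, A7 covers {0, 1, 2, 3, 5, 6, 7, 8, 9, 10, 11} — 11 elements.
No choice of 3 sets does better; here 4 is left uncovered.

11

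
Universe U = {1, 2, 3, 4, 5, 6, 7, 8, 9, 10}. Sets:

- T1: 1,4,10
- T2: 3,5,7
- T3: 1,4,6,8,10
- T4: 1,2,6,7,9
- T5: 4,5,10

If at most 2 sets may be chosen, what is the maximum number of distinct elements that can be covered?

Choosing T2, T3 covers {1, 3, 4, 5, 6, 7, 8, 10} — 8 elements.
No choice of 2 sets does better; here 2, 9 are left uncovered.

8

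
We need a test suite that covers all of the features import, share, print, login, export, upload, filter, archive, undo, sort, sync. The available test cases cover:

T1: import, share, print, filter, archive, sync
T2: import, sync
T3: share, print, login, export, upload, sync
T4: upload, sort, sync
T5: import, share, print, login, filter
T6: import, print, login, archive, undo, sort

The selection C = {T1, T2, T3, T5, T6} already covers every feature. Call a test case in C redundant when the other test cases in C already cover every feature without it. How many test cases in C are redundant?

Drop T1: the rest still cover every feature — redundant.
Drop T2: the rest still cover every feature — redundant.
Drop T3: export, upload uncovered — not redundant.
Drop T5: the rest still cover every feature — redundant.
Drop T6: undo, sort uncovered — not redundant.
3 redundant: T1, T2, T5.

3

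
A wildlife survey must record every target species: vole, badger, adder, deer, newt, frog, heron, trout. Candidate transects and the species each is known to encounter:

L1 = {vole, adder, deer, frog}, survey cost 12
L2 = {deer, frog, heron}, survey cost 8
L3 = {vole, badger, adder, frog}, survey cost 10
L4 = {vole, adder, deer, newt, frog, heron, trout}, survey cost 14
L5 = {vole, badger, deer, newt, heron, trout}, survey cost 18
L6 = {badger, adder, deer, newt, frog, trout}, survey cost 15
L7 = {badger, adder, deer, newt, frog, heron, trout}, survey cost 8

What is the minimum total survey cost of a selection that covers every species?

18

L3, L7 cover every species at survey cost 10 + 8 = 18.
Any cover uses at least 2 transects; among all covering selections none totals below 18.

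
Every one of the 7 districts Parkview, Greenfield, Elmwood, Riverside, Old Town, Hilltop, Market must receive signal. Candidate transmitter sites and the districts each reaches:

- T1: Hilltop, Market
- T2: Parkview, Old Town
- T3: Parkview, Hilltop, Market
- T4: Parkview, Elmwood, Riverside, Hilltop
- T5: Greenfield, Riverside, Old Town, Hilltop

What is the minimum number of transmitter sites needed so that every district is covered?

3

T1, T4, T5 together cover {Parkview, Greenfield, Elmwood, Riverside, Old Town, Hilltop, Market} — every district.
No 2 of the 5 transmitter sites cover everything (all 10 pairs fall short), so 3 is minimum.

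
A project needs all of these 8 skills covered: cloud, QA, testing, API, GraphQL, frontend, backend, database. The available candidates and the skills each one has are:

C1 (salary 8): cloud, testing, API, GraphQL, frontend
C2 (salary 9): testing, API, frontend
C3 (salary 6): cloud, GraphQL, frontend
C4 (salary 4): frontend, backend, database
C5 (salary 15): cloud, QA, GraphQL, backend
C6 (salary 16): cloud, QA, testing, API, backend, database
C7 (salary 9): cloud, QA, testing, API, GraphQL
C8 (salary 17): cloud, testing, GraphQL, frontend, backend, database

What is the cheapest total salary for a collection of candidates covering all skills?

C4, C7 cover every skill at salary 4 + 9 = 13.
Any cover uses at least 2 candidates; among all covering selections none totals below 13.

13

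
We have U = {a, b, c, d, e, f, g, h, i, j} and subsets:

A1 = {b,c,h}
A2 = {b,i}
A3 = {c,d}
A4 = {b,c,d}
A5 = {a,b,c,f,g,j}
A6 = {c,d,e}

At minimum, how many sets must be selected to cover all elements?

4

A1, A2, A5, A6 together cover {a, b, c, d, e, f, g, h, i, j} — every element.
No 3 of the 6 sets cover everything (all 20 triples fall short), so 4 is minimum.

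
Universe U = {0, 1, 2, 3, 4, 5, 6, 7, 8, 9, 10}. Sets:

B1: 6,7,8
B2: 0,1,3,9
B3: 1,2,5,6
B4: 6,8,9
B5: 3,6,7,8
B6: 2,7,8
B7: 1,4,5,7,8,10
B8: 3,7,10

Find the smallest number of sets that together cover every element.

3

B2, B3, B7 together cover {0, 1, 2, 3, 4, 5, 6, 7, 8, 9, 10} — every element.
No 2 of the 8 sets cover everything (all 28 pairs fall short), so 3 is minimum.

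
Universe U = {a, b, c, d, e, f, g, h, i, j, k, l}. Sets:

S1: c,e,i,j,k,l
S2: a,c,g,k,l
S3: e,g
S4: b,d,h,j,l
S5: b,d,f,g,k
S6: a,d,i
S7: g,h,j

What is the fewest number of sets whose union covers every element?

4

S1, S2, S4, S5 together cover {a, b, c, d, e, f, g, h, i, j, k, l} — every element.
No 3 of the 7 sets cover everything (all 35 triples fall short), so 4 is minimum.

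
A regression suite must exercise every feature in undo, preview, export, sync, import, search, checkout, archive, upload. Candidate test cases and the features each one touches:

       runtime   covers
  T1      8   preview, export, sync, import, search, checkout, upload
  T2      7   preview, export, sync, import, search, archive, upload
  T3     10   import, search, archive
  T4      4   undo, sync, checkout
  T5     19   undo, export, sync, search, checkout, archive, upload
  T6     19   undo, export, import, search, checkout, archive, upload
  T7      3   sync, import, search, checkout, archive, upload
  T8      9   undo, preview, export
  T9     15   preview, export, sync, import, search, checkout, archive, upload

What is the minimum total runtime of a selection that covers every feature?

T2, T4 cover every feature at runtime 7 + 4 = 11.
Any cover uses at least 2 test cases; among all covering selections none totals below 11.
Greedy by coverage-per-runtime would pick T7, T8 for 12 — worse than the optimum 11.

11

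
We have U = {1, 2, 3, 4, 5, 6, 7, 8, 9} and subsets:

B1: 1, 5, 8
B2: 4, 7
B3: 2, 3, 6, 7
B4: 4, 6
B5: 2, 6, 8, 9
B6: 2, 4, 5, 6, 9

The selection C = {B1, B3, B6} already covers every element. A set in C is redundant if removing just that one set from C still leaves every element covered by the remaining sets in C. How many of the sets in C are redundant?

0

Drop B1: 1, 8 uncovered — not redundant.
Drop B3: 3, 7 uncovered — not redundant.
Drop B6: 4, 9 uncovered — not redundant.
None of the sets in C is redundant.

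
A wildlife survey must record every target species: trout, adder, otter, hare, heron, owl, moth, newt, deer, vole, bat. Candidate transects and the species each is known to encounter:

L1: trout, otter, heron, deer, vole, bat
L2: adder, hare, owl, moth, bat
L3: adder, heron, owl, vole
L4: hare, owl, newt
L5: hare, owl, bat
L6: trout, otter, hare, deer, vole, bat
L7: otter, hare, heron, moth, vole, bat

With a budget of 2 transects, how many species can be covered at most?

Choosing L1, L2 covers {trout, adder, otter, hare, heron, owl, moth, deer, vole, bat} — 10 species.
No choice of 2 transects does better; here newt is left uncovered.

10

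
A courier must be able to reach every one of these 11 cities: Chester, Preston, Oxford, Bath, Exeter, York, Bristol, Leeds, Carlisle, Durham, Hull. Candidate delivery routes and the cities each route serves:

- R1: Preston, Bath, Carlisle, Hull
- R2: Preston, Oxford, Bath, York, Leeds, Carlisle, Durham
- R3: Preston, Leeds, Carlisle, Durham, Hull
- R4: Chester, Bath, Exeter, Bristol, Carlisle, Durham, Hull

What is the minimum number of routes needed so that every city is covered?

R2, R4 together cover {Chester, Preston, Oxford, Bath, Exeter, York, Bristol, Leeds, Carlisle, Durham, Hull} — every city.
No single route contains all 11 cities, so 2 is optimal.

2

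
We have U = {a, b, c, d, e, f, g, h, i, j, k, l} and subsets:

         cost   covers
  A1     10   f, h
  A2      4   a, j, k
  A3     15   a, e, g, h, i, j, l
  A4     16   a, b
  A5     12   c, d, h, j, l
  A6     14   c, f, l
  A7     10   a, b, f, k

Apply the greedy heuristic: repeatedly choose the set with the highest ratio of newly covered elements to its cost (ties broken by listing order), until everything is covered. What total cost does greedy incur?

Pick 1: A2 adds 3 new (a, j, k) at cost 4 (ratio 3/4).
Pick 2: A3 adds 5 new (e, g, h, i, l) at cost 15 (ratio 5/15).
Pick 3: A7 adds 2 new (b, f) at cost 10 (ratio 2/10).
Pick 4: A5 adds 2 new (c, d) at cost 12 (ratio 2/12).
Greedy total cost: 4 + 15 + 10 + 12 = 41. (The true optimum is 37, so greedy overshoots here.)

41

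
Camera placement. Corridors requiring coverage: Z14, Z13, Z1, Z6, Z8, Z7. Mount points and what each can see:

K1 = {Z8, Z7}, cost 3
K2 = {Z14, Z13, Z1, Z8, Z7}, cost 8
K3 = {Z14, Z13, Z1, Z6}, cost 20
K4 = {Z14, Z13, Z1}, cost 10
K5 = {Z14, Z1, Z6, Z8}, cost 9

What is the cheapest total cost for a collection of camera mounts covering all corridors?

17

K2, K5 cover every corridor at cost 8 + 9 = 17.
Any cover uses at least 2 camera mounts; among all covering selections none totals below 17.
Greedy by coverage-per-cost would pick K1, K2, K5 for 20 — worse than the optimum 17.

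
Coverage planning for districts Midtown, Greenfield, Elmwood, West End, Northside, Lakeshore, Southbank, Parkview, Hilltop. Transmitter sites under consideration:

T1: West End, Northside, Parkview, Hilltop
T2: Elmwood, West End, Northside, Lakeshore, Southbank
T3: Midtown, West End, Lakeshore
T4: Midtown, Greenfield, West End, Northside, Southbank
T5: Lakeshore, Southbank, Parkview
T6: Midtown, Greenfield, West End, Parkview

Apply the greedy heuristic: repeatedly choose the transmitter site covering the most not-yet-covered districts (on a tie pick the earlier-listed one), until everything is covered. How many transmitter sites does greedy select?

3

Pick 1: T2 covers 5 new districts (Elmwood, West End, Northside, Lakeshore, Southbank).
Pick 2: T6 covers 3 new districts (Midtown, Greenfield, Parkview).
Pick 3: T1 covers 1 new districts (Hilltop).
Greedy uses 3 transmitter sites.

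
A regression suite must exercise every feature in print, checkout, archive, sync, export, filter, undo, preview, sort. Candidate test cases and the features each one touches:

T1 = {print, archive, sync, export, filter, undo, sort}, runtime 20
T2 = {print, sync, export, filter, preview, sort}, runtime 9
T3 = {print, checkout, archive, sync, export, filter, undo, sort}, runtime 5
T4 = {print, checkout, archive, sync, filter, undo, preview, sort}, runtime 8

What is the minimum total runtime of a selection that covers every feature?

T3, T4 cover every feature at runtime 5 + 8 = 13.
Any cover uses at least 2 test cases; among all covering selections none totals below 13.

13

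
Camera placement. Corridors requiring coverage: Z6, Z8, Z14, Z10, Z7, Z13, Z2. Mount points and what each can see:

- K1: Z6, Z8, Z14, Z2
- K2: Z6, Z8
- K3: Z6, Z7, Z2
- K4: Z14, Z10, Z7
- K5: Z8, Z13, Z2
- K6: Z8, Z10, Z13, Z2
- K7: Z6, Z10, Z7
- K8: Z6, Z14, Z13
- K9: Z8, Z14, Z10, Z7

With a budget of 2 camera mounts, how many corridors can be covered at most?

Choosing K1, K4 covers {Z6, Z8, Z14, Z10, Z7, Z2} — 6 corridors.
No choice of 2 camera mounts does better; here Z13 is left uncovered.

6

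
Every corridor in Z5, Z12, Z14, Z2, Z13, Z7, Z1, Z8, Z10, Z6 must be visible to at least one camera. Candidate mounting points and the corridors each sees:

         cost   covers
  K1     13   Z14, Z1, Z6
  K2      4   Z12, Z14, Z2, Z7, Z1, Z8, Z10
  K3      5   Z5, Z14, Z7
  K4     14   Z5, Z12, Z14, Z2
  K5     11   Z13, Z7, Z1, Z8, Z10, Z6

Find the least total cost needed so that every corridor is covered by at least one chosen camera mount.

20

K2, K3, K5 cover every corridor at cost 4 + 5 + 11 = 20.
Any cover uses at least 2 camera mounts; among all covering selections none totals below 20.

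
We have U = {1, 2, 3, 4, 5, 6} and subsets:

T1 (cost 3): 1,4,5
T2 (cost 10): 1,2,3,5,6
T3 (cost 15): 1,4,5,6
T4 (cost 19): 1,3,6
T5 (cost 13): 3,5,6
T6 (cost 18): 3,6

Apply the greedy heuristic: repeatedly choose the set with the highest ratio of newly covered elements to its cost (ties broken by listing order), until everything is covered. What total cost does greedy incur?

Pick 1: T1 adds 3 new (1, 4, 5) at cost 3 (ratio 3/3).
Pick 2: T2 adds 3 new (2, 3, 6) at cost 10 (ratio 3/10).
Greedy total cost: 3 + 10 = 13.

13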